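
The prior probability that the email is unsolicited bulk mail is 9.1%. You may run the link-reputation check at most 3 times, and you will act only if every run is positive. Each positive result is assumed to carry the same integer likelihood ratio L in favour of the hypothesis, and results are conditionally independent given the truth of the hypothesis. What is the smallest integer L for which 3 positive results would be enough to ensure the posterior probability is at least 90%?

5

Prior odds = 0.091/0.909 = 91/909.
Target odds = 0.9/0.1 = 9.
Need L³ ≥ 9 ÷ (91/909) = 8181/91.
4³ = 64 < 8181/91 ≤ 125 = 5³, so L = 5.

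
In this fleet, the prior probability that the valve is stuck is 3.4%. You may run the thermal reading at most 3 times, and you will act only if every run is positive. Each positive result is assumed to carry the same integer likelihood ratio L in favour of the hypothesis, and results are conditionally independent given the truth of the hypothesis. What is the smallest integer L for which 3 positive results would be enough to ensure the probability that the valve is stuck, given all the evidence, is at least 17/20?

6

Prior odds = 0.034/0.966 = 17/483.
Target odds = 0.85/0.15 = 17/3.
Need L³ ≥ 17/3 ÷ (17/483) = 161.
5³ = 125 < 161 ≤ 216 = 6³, so L = 6.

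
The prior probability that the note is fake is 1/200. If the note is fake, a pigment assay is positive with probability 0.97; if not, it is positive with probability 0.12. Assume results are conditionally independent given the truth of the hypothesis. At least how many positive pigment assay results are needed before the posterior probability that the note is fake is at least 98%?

5

Prior odds: 0.005 ÷ 0.995 = 1/199.
Likelihood ratio of a positive = 0.97/0.12 = 97/12.
Target posterior odds = 0.98/0.02 = 49.
Need (1/199) × (97/12)ⁿ ≥ 49, i.e. (97/12)ⁿ ≥ 9751.
(97/12)⁴ = 88529281/20736 falls short of 9751 but (97/12)⁵ ≈34510.6 reaches it, so n = 5.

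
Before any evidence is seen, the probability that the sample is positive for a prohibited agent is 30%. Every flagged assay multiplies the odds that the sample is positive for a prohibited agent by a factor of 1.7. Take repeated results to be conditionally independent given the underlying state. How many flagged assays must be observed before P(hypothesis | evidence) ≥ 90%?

Prior odds = 0.3/0.7 = 3/7.
Likelihood ratio per flagged assay = 1.7.
Target posterior odds = 0.9/0.1 = 9.
Require 1.7ⁿ ≥ 9 ÷ (3/7) = 21.
1.7⁵ = 1419857/100000 falls short of 21 but 1.7⁶ = 24137569/1000000 reaches it, so n = 6.

6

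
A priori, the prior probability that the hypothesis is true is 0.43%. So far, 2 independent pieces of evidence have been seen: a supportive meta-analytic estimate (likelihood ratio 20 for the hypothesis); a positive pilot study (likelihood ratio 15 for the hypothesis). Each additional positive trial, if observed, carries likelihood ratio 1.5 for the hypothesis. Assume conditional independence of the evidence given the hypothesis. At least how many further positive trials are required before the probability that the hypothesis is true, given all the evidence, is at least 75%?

3

Prior odds = 0.0043/0.9957 = 43/9957.
Combined Bayes factor of the evidence already in hand = 20 × 15 = 300.
Odds after that evidence = (43/9957) × 300 = 4300/3319.
Target odds = 0.75/0.25 = 3.
Need 1.5ⁿ ≥ 3 ÷ (4300/3319) = 9957/4300.
1.5² = 2.25 falls short of 9957/4300 but 1.5³ = 3.375 reaches it, so n = 3.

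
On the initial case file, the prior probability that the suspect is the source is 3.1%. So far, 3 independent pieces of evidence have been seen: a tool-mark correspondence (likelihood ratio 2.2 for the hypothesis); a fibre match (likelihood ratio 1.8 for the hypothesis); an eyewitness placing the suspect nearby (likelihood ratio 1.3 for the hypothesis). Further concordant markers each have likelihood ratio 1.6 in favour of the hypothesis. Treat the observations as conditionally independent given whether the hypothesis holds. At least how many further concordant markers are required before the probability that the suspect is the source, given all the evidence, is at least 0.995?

Prior odds = 0.031/0.969 = 31/969.
Combined Bayes factor of the evidence already in hand = 2.2 × 1.8 × 1.3 = 5.148.
Odds after that evidence = (31/969) × 5.148 = 13299/80750.
Target odds = 0.995/0.005 = 199.
Need 1.6ⁿ ≥ 199 ÷ (13299/80750) = 16069250/13299.
1.6¹⁵ ≈1152.92 falls short of 16069250/13299 but 1.6¹⁶ ≈1844.67 reaches it, so n = 16.

16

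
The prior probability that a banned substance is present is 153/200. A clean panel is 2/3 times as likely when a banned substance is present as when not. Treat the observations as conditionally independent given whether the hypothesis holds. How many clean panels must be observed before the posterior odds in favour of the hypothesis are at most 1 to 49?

13

Prior odds: 0.765 ÷ 0.235 = 153/47.
Likelihood ratio per clean panel = 2/3.
Target odds = 1/49.
Need (153/47) × (2/3)ⁿ ≤ 1/49, i.e. (2/3)ⁿ ≤ 47/7497.
(2/3)¹² = 4096/531441 is still above 47/7497 but (2/3)¹³ = 8192/1594323 is at or below it, so n = 13.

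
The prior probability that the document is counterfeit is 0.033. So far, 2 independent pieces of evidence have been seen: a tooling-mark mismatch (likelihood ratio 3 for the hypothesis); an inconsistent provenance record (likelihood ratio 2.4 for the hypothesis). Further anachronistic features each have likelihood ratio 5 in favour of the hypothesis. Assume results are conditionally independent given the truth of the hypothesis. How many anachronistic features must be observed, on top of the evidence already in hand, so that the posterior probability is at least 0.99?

Prior odds = 0.033/0.967 = 33/967.
Combined Bayes factor of the evidence already in hand = 3 × 2.4 = 7.2.
Odds after that evidence = (33/967) × 7.2 = 1188/4835.
Target odds = 0.99/0.01 = 99.
Need 5ⁿ ≥ 99 ÷ (1188/4835) = 4835/12.
5³ = 125 falls short of 4835/12 but 5⁴ = 625 reaches it, so n = 4.

4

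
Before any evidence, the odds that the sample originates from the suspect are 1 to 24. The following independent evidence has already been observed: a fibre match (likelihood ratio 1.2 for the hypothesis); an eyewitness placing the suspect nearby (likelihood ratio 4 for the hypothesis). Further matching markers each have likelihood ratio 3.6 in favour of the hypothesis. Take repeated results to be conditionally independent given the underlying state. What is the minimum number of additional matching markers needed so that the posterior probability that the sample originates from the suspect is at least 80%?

Prior odds = 1/24.
Combined Bayes factor of the evidence already in hand = 1.2 × 4 = 4.8.
Odds after that evidence = (1/24) × 4.8 = 0.2.
Target odds = 0.8/0.2 = 4.
Need 3.6ⁿ ≥ 4 ÷ 0.2 = 20.
3.6² = 12.96 falls short of 20 but 3.6³ = 46.656 reaches it, so n = 3.

3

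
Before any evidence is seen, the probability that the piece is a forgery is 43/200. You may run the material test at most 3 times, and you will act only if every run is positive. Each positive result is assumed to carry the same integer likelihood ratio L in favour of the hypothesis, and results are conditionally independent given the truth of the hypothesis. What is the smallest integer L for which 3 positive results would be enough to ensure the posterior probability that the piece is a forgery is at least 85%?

Prior odds = 0.215/0.785 = 43/157.
Target odds = 0.85/0.15 = 17/3.
Need L³ ≥ 17/3 ÷ (43/157) = 2669/129.
2³ = 8 < 2669/129 ≤ 27 = 3³, so L = 3.

3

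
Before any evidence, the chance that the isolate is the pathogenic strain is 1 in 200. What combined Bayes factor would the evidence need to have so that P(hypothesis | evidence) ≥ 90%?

1791

Prior odds = 0.005/0.995 = 1/199.
Target odds = 0.9/0.1 = 9.
Required Bayes factor = 9 ÷ (1/199) = 1791.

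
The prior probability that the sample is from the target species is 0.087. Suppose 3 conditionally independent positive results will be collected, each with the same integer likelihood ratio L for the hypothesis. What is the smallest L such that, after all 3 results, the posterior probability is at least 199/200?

Prior odds = 0.087/0.913 = 87/913.
Target odds = 0.995/0.005 = 199.
Need L³ ≥ 199 ÷ (87/913) = 181687/87.
12³ = 1728 < 181687/87 ≤ 2197 = 13³, so L = 13.

13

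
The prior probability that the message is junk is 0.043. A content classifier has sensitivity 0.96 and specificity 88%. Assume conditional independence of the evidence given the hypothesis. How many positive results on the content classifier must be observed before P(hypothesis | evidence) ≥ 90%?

3

Prior odds: 0.043 ÷ 0.957 = 43/957.
False-positive rate = 1 − 0.88 = 0.12; likelihood ratio of a positive = 0.96/0.12 = 8.
Target odds: 0.9 ÷ 0.1 = 9.
Require 8ⁿ ≥ 9 ÷ (43/957) = 8613/43.
8² = 64 falls short of 8613/43 but 8³ = 512 reaches it, so n = 3.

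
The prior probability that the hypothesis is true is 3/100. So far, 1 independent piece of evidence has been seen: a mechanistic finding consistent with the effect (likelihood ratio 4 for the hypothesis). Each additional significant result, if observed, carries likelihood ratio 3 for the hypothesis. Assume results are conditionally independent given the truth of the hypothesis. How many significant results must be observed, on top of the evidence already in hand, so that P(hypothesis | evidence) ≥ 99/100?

Prior odds = 0.03/0.97 = 3/97.
Bayes factor of the evidence already in hand = 4.
Odds after that evidence = (3/97) × 4 = 12/97.
Target odds = 0.99/0.01 = 99.
Need 3ⁿ ≥ 99 ÷ (12/97) = 800.25.
3⁶ = 729 falls short of 800.25 but 3⁷ = 2187 reaches it, so n = 7.

7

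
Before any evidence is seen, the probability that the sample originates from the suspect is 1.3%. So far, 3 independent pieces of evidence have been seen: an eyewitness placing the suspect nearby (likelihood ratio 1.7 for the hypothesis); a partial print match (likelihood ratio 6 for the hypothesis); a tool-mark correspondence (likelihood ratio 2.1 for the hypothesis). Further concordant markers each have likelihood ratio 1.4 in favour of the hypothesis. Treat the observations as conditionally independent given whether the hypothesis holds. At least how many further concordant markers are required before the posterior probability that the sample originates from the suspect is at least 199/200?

20

Prior odds = 0.013/0.987 = 13/987.
Combined Bayes factor of the evidence already in hand = 1.7 × 6 × 2.1 = 21.42.
Odds after that evidence = (13/987) × 21.42 = 663/2350.
Target odds = 0.995/0.005 = 199.
Need 1.4ⁿ ≥ 199 ÷ (663/2350) = 467650/663.
1.4¹⁹ ≈597.63 falls short of 467650/663 but 1.4²⁰ ≈836.683 reaches it, so n = 20.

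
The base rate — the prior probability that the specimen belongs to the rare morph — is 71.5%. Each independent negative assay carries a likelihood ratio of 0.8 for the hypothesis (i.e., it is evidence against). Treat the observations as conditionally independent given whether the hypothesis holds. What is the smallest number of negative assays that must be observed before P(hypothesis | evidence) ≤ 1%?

Prior odds = 0.715/0.285 = 143/57.
Likelihood ratio per negative assay = 0.8.
Target odds: 0.01 ÷ 0.99 = 1/99.
Require 0.8ⁿ ≤ 1/99 ÷ (143/57) = 19/4719.
0.8²⁴ ≈0.00472237 is still above 19/4719 but 0.8²⁵ ≈0.00377789 is at or below it, so n = 25.

25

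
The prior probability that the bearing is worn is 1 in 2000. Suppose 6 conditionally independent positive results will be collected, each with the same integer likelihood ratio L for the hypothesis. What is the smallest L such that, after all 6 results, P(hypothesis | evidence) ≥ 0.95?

Prior odds = 0.0005/0.9995 = 1/1999.
Target odds = 0.95/0.05 = 19.
Need L⁶ ≥ 19 ÷ (1/1999) = 37981.
5⁶ = 15625 < 37981 ≤ 46656 = 6⁶, so L = 6.

6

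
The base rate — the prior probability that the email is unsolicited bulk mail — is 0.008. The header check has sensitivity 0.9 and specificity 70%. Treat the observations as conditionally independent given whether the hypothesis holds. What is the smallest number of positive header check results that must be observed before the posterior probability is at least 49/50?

Prior odds = 0.008/0.992 = 1/124.
False-positive rate = 1 − 0.7 = 0.3; likelihood ratio of a positive = 0.9/0.3 = 3.
Target odds: 0.98 ÷ 0.02 = 49.
Need (1/124) × 3ⁿ ≥ 49, i.e. 3ⁿ ≥ 6076.
3⁷ = 2187 falls short of 6076 but 3⁸ = 6561 reaches it, so n = 8.

8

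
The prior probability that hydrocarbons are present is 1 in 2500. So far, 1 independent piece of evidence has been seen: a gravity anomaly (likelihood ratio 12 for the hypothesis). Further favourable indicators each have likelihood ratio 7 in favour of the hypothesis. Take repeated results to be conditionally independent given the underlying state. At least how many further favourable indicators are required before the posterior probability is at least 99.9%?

7

Prior odds = 0.0004/0.9996 = 1/2499.
Bayes factor of the evidence already in hand = 12.
Odds after that evidence = (1/2499) × 12 = 4/833.
Target odds = 0.999/0.001 = 999.
Need 7ⁿ ≥ 999 ÷ (4/833) = 208041.75.
7⁶ = 117649 falls short of 208041.75 but 7⁷ = 823543 reaches it, so n = 7.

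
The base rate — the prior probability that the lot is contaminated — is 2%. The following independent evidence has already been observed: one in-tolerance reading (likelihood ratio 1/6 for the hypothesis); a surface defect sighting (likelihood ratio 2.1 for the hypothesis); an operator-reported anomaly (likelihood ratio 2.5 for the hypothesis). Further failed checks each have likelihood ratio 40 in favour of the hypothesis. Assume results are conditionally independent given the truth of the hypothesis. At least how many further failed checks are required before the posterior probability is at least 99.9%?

Prior odds = 0.02/0.98 = 1/49.
Combined Bayes factor of the evidence already in hand = (1/6) × 2.1 × 2.5 = 0.875.
Odds after that evidence = (1/49) × 0.875 = 1/56.
Target odds = 0.999/0.001 = 999.
Need 40ⁿ ≥ 999 ÷ (1/56) = 55944.
40² = 1600 falls short of 55944 but 40³ = 64000 reaches it, so n = 3.

3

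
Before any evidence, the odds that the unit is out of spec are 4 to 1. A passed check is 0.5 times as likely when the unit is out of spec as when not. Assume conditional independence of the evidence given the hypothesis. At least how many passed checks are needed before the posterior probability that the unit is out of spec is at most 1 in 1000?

Prior odds = 4.
Likelihood ratio per passed check = 0.5.
Target odds: 0.001 ÷ 0.999 = 1/999.
Require 0.5ⁿ ≤ 1/999 ÷ 4 = 1/3996.
0.5¹¹ = 1/2048 is still above 1/3996 but 0.5¹² = 1/4096 is at or below it, so n = 12.

12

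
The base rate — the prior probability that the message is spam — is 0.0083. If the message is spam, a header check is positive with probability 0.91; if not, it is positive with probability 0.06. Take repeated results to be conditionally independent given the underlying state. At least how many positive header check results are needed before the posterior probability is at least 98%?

Prior odds: 0.0083 ÷ 0.9917 = 83/9917.
Likelihood ratio of a positive = 0.91/0.06 = 91/6.
Target posterior odds = 0.98/0.02 = 49.
Require (91/6)ⁿ ≥ 49 ÷ (83/9917) = 485933/83.
(91/6)³ = 753571/216 falls short of 485933/83 but (91/6)⁴ = 68574961/1296 reaches it, so n = 4.

4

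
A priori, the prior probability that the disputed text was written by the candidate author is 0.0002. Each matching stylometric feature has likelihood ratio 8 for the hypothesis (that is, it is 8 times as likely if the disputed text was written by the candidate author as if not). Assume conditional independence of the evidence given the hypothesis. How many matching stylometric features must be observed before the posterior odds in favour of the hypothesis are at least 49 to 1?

6

Prior odds: 0.0002 ÷ 0.9998 = 1/4999.
Likelihood ratio per matching stylometric feature = 8.
Target odds = 49.
Need (1/4999) × 8ⁿ ≥ 49, i.e. 8ⁿ ≥ 244951.
8⁵ = 32768 falls short of 244951 but 8⁶ = 262144 reaches it, so n = 6.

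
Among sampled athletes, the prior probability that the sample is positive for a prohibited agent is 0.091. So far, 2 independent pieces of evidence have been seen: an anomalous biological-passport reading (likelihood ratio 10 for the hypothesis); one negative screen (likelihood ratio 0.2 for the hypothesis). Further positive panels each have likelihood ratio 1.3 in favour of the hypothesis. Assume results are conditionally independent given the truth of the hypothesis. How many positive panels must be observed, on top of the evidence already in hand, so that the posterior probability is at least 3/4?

Prior odds = 0.091/0.909 = 91/909.
Combined Bayes factor of the evidence already in hand = 10 × 0.2 = 2.
Odds after that evidence = (91/909) × 2 = 182/909.
Target odds = 0.75/0.25 = 3.
Need 1.3ⁿ ≥ 3 ÷ (182/909) = 2727/182.
1.3¹⁰ ≈13.7858 falls short of 2727/182 but 1.3¹¹ ≈17.9216 reaches it, so n = 11.

11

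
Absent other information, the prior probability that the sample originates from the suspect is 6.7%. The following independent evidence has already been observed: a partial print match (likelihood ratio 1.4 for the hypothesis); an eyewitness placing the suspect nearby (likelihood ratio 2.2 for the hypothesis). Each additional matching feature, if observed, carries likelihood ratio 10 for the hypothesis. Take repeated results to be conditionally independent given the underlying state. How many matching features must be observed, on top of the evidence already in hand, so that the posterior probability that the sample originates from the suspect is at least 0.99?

3

Prior odds = 0.067/0.933 = 67/933.
Combined Bayes factor of the evidence already in hand = 1.4 × 2.2 = 3.08.
Odds after that evidence = (67/933) × 3.08 = 5159/23325.
Target odds = 0.99/0.01 = 99.
Need 10ⁿ ≥ 99 ÷ (5159/23325) = 209925/469.
10² = 100 falls short of 209925/469 but 10³ = 1000 reaches it, so n = 3.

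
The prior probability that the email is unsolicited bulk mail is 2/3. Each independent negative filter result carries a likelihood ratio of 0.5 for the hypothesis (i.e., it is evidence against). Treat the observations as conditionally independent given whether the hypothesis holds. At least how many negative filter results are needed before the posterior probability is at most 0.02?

7

Prior odds: (2/3) ÷ (1/3) = 2.
Likelihood ratio per negative filter result = 0.5.
Target posterior odds = 0.02/0.98 = 1/49.
Require 0.5ⁿ ≤ 1/49 ÷ 2 = 1/98.
0.5⁶ = 0.015625 is still above 1/98 but 0.5⁷ = 0.0078125 is at or below it, so n = 7.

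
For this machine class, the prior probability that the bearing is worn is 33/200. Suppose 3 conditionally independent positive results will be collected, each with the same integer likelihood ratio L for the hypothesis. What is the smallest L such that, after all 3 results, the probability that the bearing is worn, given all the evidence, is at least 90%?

4

Prior odds = 0.165/0.835 = 33/167.
Target odds = 0.9/0.1 = 9.
Need L³ ≥ 9 ÷ (33/167) = 501/11.
3³ = 27 < 501/11 ≤ 64 = 4³, so L = 4.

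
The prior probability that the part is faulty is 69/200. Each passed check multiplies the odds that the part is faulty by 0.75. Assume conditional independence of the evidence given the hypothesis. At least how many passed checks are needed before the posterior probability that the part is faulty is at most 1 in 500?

Prior odds = 0.345/0.655 = 69/131.
Likelihood ratio per passed check = 0.75.
Target odds: 0.002 ÷ 0.998 = 1/499.
Need (69/131) × 0.75ⁿ ≤ 1/499, i.e. 0.75ⁿ ≤ 131/34431.
0.75¹⁹ ≈0.00422828 is still above 131/34431 but 0.75²⁰ ≈0.00317121 is at or below it, so n = 20.

20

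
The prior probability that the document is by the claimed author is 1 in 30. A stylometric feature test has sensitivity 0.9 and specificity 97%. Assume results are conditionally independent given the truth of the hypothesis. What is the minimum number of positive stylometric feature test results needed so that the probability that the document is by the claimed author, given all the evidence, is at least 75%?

Prior odds = (1/30)/(29/30) = 1/29.
False-positive rate = 1 − 0.97 = 0.03; likelihood ratio of a positive = 0.9/0.03 = 30.
Target odds: 0.75 ÷ 0.25 = 3.
Need (1/29) × 30ⁿ ≥ 3, i.e. 30ⁿ ≥ 87.
30¹ = 30 falls short of 87 but 30² = 900 reaches it, so n = 2.

2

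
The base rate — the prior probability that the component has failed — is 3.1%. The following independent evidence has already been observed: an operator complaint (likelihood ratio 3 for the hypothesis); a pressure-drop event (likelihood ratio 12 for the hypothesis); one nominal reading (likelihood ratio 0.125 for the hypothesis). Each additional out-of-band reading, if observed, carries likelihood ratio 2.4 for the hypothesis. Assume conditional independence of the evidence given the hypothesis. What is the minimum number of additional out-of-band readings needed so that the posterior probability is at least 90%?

5

Prior odds = 0.031/0.969 = 31/969.
Combined Bayes factor of the evidence already in hand = 3 × 12 × 0.125 = 4.5.
Odds after that evidence = (31/969) × 4.5 = 93/646.
Target odds = 0.9/0.1 = 9.
Need 2.4ⁿ ≥ 9 ÷ (93/646) = 1938/31.
2.4⁴ = 33.1776 falls short of 1938/31 but 2.4⁵ = 79.62624 reaches it, so n = 5.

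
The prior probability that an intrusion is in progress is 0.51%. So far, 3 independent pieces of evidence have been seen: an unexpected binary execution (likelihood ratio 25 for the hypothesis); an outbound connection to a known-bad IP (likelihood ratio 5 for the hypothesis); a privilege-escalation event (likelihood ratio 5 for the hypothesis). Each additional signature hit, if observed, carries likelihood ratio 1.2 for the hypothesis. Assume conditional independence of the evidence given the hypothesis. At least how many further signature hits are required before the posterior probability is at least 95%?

Prior odds = 0.0051/0.9949 = 51/9949.
Combined Bayes factor of the evidence already in hand = 25 × 5 × 5 = 625.
Odds after that evidence = (51/9949) × 625 = 31875/9949.
Target odds = 0.95/0.05 = 19.
Need 1.2ⁿ ≥ 19 ÷ (31875/9949) = 189031/31875.
1.2⁹ = 10077696/1953125 falls short of 189031/31875 but 1.2¹⁰ = 60466176/9765625 reaches it, so n = 10.

10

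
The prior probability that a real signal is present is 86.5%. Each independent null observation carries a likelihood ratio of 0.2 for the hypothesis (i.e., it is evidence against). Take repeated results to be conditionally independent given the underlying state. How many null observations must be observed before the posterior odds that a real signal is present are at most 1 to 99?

5

Prior odds: 0.865 ÷ 0.135 = 173/27.
Likelihood ratio per null observation = 0.2.
Target odds = 1/99.
Require 0.2ⁿ ≤ 1/99 ÷ (173/27) = 3/1903.
0.2⁴ = 0.0016 is still above 3/1903 but 0.2⁵ = 0.00032 is at or below it, so n = 5.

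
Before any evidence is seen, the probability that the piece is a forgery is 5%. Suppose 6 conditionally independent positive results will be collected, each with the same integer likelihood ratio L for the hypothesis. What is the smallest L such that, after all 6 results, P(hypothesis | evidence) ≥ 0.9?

3

Prior odds = 0.05/0.95 = 1/19.
Target odds = 0.9/0.1 = 9.
Need L⁶ ≥ 9 ÷ (1/19) = 171.
2⁶ = 64 < 171 ≤ 729 = 3⁶, so L = 3.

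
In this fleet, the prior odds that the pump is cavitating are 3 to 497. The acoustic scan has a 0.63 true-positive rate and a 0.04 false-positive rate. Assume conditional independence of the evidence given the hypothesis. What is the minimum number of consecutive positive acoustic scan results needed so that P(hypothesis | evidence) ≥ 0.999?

5

Prior odds = 3/497.
Likelihood ratio of a positive result = 0.63/0.04 = 15.75.
Target posterior odds = 0.999/0.001 = 999.
Need (3/497) × 15.75ⁿ ≥ 999, i.e. 15.75ⁿ ≥ 165501.
15.75⁴ = 15752961/256 falls short of 165501 but 15.75⁵ = 992436543/1024 reaches it, so n = 5.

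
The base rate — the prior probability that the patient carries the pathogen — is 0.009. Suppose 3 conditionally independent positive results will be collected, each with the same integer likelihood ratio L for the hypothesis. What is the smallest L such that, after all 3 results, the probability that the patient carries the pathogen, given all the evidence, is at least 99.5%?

Prior odds = 0.009/0.991 = 9/991.
Target odds = 0.995/0.005 = 199.
Need L³ ≥ 199 ÷ (9/991) = 197209/9.
27³ = 19683 < 197209/9 ≤ 21952 = 28³, so L = 28.

28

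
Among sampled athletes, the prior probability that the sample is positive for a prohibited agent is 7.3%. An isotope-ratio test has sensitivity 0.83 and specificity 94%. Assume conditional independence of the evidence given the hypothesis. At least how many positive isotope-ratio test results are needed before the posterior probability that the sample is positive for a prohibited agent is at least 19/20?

Prior odds = 0.073/0.927 = 73/927.
False-positive rate = 1 − 0.94 = 0.06; likelihood ratio of a positive = 0.83/0.06 = 83/6.
Target posterior odds = 0.95/0.05 = 19.
Require (83/6)ⁿ ≥ 19 ÷ (73/927) = 17613/73.
(83/6)² = 6889/36 falls short of 17613/73 but (83/6)³ = 571787/216 reaches it, so n = 3.

3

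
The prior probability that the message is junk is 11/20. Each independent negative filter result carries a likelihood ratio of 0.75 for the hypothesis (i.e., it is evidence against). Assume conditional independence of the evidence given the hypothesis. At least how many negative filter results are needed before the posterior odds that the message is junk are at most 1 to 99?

17

Prior odds: 0.55 ÷ 0.45 = 11/9.
Likelihood ratio per negative filter result = 0.75.
Target odds = 1/99.
Need (11/9) × 0.75ⁿ ≤ 1/99, i.e. 0.75ⁿ ≤ 1/121.
0.75¹⁶ ≈0.0100226 is still above 1/121 but 0.75¹⁷ ≈0.00751695 is at or below it, so n = 17.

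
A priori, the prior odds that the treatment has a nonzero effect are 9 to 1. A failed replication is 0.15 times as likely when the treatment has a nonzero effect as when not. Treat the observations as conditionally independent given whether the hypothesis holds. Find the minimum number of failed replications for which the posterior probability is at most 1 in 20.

3

Prior odds = 9.
Likelihood ratio per failed replication = 0.15.
Target posterior odds = 0.05/0.95 = 1/19.
Need 9 × 0.15ⁿ ≤ 1/19, i.e. 0.15ⁿ ≤ 1/171.
0.15² = 0.0225 is still above 1/171 but 0.15³ = 0.003375 is at or below it, so n = 3.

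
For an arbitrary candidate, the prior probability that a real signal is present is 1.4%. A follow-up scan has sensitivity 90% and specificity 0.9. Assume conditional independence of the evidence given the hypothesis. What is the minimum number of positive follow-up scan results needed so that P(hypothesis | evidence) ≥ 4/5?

Prior odds = 0.014/0.986 = 7/493.
False-positive rate = 1 − 0.9 = 0.1; likelihood ratio of a positive = 0.9/0.1 = 9.
Target posterior odds = 0.8/0.2 = 4.
Need (7/493) × 9ⁿ ≥ 4, i.e. 9ⁿ ≥ 1972/7.
9² = 81 falls short of 1972/7 but 9³ = 729 reaches it, so n = 3.

3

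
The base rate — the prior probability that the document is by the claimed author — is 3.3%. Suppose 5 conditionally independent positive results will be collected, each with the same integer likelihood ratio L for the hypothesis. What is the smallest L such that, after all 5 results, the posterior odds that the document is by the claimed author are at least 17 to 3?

3

Prior odds = 0.033/0.967 = 33/967.
Target odds = 17/3.
Need L⁵ ≥ 17/3 ÷ (33/967) = 16439/99.
2⁵ = 32 < 16439/99 ≤ 243 = 3⁵, so L = 3.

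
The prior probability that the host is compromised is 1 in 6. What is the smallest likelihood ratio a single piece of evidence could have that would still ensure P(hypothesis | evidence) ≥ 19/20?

Prior odds = (1/6)/(5/6) = 0.2.
Target odds = 0.95/0.05 = 19.
Required Bayes factor = 19 ÷ 0.2 = 95.

95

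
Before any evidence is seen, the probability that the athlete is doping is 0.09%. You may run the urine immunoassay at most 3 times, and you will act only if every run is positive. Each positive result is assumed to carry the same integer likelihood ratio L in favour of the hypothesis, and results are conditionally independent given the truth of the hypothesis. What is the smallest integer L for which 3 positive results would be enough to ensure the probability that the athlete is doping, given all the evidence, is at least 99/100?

48

Prior odds = 0.0009/0.9991 = 9/9991.
Target odds = 0.99/0.01 = 99.
Need L³ ≥ 99 ÷ (9/9991) = 109901.
47³ = 103823 < 109901 ≤ 110592 = 48³, so L = 48.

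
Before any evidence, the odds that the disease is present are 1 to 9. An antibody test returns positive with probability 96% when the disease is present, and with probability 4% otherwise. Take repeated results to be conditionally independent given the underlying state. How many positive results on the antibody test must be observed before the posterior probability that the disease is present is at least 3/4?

2

Prior odds = 1/9.
Likelihood ratio of a positive result = 0.96/0.04 = 24.
Target odds: 0.75 ÷ 0.25 = 3.
Require 24ⁿ ≥ 3 ÷ (1/9) = 27.
24¹ = 24 falls short of 27 but 24² = 576 reaches it, so n = 2.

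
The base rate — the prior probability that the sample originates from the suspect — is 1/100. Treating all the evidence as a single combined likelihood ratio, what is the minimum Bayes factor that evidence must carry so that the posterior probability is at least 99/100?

Prior odds = 0.01/0.99 = 1/99.
Target odds = 0.99/0.01 = 99.
Required Bayes factor = 99 ÷ (1/99) = 9801.

9801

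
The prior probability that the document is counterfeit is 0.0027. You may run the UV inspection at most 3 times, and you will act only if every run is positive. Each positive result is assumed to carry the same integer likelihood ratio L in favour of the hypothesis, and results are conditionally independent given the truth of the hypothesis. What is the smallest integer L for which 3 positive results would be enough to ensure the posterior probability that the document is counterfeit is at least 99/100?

34

Prior odds = 0.0027/0.9973 = 27/9973.
Target odds = 0.99/0.01 = 99.
Need L³ ≥ 99 ÷ (27/9973) = 109703/3.
33³ = 35937 < 109703/3 ≤ 39304 = 34³, so L = 34.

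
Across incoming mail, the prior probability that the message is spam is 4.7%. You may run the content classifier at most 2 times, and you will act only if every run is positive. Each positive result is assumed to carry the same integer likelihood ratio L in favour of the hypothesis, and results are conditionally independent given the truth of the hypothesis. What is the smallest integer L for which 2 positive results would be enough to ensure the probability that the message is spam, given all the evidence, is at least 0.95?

20

Prior odds = 0.047/0.953 = 47/953.
Target odds = 0.95/0.05 = 19.
Need L² ≥ 19 ÷ (47/953) = 18107/47.
19² = 361 < 18107/47 ≤ 400 = 20², so L = 20.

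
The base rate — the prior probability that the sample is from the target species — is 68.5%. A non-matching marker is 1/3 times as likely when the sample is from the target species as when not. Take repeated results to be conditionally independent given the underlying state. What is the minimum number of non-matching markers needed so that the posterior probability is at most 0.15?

Prior odds = 0.685/0.315 = 137/63.
Likelihood ratio per non-matching marker = 1/3.
Target posterior odds = 0.15/0.85 = 3/17.
Need (137/63) × (1/3)ⁿ ≤ 3/17, i.e. (1/3)ⁿ ≤ 189/2329.
(1/3)² = 1/9 is still above 189/2329 but (1/3)³ = 1/27 is at or below it, so n = 3.

3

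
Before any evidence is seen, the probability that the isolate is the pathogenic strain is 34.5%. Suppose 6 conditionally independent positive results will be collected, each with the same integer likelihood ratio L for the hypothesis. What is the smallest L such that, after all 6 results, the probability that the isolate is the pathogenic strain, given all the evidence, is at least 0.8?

Prior odds = 0.345/0.655 = 69/131.
Target odds = 0.8/0.2 = 4.
Need L⁶ ≥ 4 ÷ (69/131) = 524/69.
1⁶ = 1 < 524/69 ≤ 64 = 2⁶, so L = 2.

2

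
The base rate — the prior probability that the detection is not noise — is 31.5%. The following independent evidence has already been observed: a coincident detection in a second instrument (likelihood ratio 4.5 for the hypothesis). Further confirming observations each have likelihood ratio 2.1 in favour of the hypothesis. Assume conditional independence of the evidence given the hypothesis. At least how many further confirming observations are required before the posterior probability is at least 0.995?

Prior odds = 0.315/0.685 = 63/137.
Bayes factor of the evidence already in hand = 4.5.
Odds after that evidence = (63/137) × 4.5 = 567/274.
Target odds = 0.995/0.005 = 199.
Need 2.1ⁿ ≥ 199 ÷ (567/274) = 54526/567.
2.1⁶ = 85766121/1000000 falls short of 54526/567 but 2.1⁷ ≈180.109 reaches it, so n = 7.

7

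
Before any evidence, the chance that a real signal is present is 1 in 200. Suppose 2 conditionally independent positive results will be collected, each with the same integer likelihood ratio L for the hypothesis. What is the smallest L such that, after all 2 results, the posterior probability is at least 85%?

Prior odds = 0.005/0.995 = 1/199.
Target odds = 0.85/0.15 = 17/3.
Need L² ≥ 17/3 ÷ (1/199) = 3383/3.
33² = 1089 < 3383/3 ≤ 1156 = 34², so L = 34.

34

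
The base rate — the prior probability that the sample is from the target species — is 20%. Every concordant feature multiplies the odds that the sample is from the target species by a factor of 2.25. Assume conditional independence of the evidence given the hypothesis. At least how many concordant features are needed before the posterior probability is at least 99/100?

Prior odds: 0.2 ÷ 0.8 = 0.25.
Likelihood ratio per concordant feature = 2.25.
Target odds: 0.99 ÷ 0.01 = 99.
Need 0.25 × 2.25ⁿ ≥ 99, i.e. 2.25ⁿ ≥ 396.
2.25⁷ = 4782969/16384 falls short of 396 but 2.25⁸ = 43046721/65536 reaches it, so n = 8.

8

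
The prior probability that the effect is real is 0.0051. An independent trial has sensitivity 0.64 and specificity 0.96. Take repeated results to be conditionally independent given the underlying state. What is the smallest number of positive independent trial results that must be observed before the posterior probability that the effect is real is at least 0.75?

Prior odds = 0.0051/0.9949 = 51/9949.
False-positive rate = 1 − 0.96 = 0.04; likelihood ratio of a positive = 0.64/0.04 = 16.
Target posterior odds = 0.75/0.25 = 3.
Need (51/9949) × 16ⁿ ≥ 3, i.e. 16ⁿ ≥ 9949/17.
16² = 256 falls short of 9949/17 but 16³ = 4096 reaches it, so n = 3.

3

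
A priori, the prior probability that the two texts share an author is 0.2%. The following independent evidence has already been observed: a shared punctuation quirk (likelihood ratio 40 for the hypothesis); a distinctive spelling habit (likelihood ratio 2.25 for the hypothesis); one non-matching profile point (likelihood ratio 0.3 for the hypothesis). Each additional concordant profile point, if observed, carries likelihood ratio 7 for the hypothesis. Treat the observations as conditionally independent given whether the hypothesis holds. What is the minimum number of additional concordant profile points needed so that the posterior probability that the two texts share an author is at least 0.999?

Prior odds = 0.002/0.998 = 1/499.
Combined Bayes factor of the evidence already in hand = 40 × 2.25 × 0.3 = 27.
Odds after that evidence = (1/499) × 27 = 27/499.
Target odds = 0.999/0.001 = 999.
Need 7ⁿ ≥ 999 ÷ (27/499) = 18463.
7⁵ = 16807 falls short of 18463 but 7⁶ = 117649 reaches it, so n = 6.

6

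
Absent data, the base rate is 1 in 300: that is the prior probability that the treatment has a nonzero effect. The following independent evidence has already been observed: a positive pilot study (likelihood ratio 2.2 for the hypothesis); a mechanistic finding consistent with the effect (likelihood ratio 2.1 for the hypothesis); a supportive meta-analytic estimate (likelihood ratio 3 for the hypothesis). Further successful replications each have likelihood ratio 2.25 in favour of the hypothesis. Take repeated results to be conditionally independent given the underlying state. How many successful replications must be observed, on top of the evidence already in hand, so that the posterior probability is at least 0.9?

Prior odds = (1/300)/(299/300) = 1/299.
Combined Bayes factor of the evidence already in hand = 2.2 × 2.1 × 3 = 13.86.
Odds after that evidence = (1/299) × 13.86 = 693/14950.
Target odds = 0.9/0.1 = 9.
Need 2.25ⁿ ≥ 9 ÷ (693/14950) = 14950/77.
2.25⁶ = 531441/4096 falls short of 14950/77 but 2.25⁷ = 4782969/16384 reaches it, so n = 7.

7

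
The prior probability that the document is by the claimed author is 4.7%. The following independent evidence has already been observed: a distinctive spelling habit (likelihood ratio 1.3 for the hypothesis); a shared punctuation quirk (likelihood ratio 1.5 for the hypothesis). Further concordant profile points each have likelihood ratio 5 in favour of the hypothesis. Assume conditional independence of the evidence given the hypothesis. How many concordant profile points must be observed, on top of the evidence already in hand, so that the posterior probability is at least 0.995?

Prior odds = 0.047/0.953 = 47/953.
Combined Bayes factor of the evidence already in hand = 1.3 × 1.5 = 1.95.
Odds after that evidence = (47/953) × 1.95 = 1833/19060.
Target odds = 0.995/0.005 = 199.
Need 5ⁿ ≥ 199 ÷ (1833/19060) = 3792940/1833.
5⁴ = 625 falls short of 3792940/1833 but 5⁵ = 3125 reaches it, so n = 5.

5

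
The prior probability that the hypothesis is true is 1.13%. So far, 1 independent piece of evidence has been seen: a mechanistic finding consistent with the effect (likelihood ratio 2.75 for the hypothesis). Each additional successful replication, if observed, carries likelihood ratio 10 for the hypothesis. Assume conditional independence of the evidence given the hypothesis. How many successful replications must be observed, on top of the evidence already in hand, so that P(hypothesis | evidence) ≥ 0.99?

4

Prior odds = 0.0113/0.9887 = 113/9887.
Bayes factor of the evidence already in hand = 2.75.
Odds after that evidence = (113/9887) × 2.75 = 1243/39548.
Target odds = 0.99/0.01 = 99.
Need 10ⁿ ≥ 99 ÷ (1243/39548) = 355932/113.
10³ = 1000 falls short of 355932/113 but 10⁴ = 10000 reaches it, so n = 4.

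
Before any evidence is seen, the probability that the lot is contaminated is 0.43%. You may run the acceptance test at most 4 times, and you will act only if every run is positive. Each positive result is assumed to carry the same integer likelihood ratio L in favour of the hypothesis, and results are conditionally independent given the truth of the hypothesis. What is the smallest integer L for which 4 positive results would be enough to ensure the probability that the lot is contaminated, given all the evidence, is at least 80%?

Prior odds = 0.0043/0.9957 = 43/9957.
Target odds = 0.8/0.2 = 4.
Need L⁴ ≥ 4 ÷ (43/9957) = 39828/43.
5⁴ = 625 < 39828/43 ≤ 1296 = 6⁴, so L = 6.

6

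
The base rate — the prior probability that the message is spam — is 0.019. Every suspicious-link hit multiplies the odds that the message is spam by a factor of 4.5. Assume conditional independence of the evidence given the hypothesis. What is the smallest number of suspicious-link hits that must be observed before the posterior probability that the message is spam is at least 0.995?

7

Prior odds: 0.019 ÷ 0.981 = 19/981.
Likelihood ratio per suspicious-link hit = 4.5.
Target odds: 0.995 ÷ 0.005 = 199.
Require 4.5ⁿ ≥ 199 ÷ (19/981) = 195219/19.
4.5⁶ = 8303.765625 falls short of 195219/19 but 4.5⁷ = 4782969/128 reaches it, so n = 7.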